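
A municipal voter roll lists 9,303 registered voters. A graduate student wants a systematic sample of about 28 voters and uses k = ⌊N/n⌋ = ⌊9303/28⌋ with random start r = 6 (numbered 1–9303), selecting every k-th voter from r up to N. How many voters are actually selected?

29

k = ⌊9303/28⌋ = 332
Achieved size = ⌊(9303 − 6)/332⌋ + 1 = ⌊9297/332⌋ + 1 = 28 + 1 = 29
(last selection: 6 + 28×332 = 9302 ≤ 9303; next would be 9634 > 9303)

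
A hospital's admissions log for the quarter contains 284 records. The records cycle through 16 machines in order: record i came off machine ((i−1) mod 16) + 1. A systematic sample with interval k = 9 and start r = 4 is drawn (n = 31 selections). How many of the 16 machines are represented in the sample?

16

Consecutive selections differ by k = 9, so their machine numbers differ by 9 mod 16 = 9.
gcd(9, 16) = 1, so the sample visits 16/1 = 16 distinct residues mod 16.
Start 4 is machine 4; the machines hit are 1, 2, 3, 4, 5, 6, 7, 8, 9, 10, 11, 12, 13, 14, 15, 16.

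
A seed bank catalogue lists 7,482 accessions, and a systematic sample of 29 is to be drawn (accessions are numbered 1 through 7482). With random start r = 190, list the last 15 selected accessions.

3802, 4060, 4318, 4576, 4834, 5092, 5350, 5608, 5866, 6124, 6382, 6640, 6898, 7156, 7414

k = N/n = 7482/29 = 258
15th selection = 190 + 14×258 = 3802
16th: 3802 + 258 = 4060
17th: 4060 + 258 = 4318
18th: 4318 + 258 = 4576
19th: 4576 + 258 = 4834
20th: 4834 + 258 = 5092
21st: 5092 + 258 = 5350
22nd: 5350 + 258 = 5608
23rd: 5608 + 258 = 5866
24th: 5866 + 258 = 6124
25th: 6124 + 258 = 6382
26th: 6382 + 258 = 6640
27th: 6640 + 258 = 6898
28th: 6898 + 258 = 7156
29th: 7156 + 258 = 7414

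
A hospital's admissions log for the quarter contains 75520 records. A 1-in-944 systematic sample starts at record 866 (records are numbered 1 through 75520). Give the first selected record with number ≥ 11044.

k = 944
Steps past start: ⌈(11044 − 866)/944⌉ = ⌈10178/944⌉ = 11
Selected record: 866 + 11×944 = 11250

11250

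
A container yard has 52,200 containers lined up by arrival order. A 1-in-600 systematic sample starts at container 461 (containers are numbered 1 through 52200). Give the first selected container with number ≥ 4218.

k = 600
Steps past start: ⌈(4218 − 461)/600⌉ = ⌈3757/600⌉ = 7
Selected container: 461 + 7×600 = 4661

4661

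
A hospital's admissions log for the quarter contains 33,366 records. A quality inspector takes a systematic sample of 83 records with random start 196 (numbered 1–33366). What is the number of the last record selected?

33160

k = 33366/83 = 402
83rd selection = r + (83−1)·k = 196 + 82×402 = 196 + 32964 = 33160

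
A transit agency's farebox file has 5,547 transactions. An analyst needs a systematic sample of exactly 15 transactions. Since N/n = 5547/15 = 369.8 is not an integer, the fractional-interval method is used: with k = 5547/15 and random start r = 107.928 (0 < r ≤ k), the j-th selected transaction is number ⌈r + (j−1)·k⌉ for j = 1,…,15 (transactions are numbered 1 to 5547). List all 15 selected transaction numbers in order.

108, 478, 848, 1218, 1588, 1957, 2327, 2697, 3067, 3437, 3806, 4176, 4546, 4916, 5286

j=1: r + 0k = 107.928 → ⌈·⌉ = 108
j=2: r + 1k = 477.728 → ⌈·⌉ = 478
j=3: r + 2k = 847.528 → ⌈·⌉ = 848
j=4: r + 3k = 1217.328 → ⌈·⌉ = 1218
j=5: r + 4k = 1587.128 → ⌈·⌉ = 1588
j=6: r + 5k = 1956.928 → ⌈·⌉ = 1957
j=7: r + 6k = 2326.728 → ⌈·⌉ = 2327
j=8: r + 7k = 2696.528 → ⌈·⌉ = 2697
j=9: r + 8k = 3066.328 → ⌈·⌉ = 3067
j=10: r + 9k = 3436.128 → ⌈·⌉ = 3437
j=11: r + 10k = 3805.928 → ⌈·⌉ = 3806
j=12: r + 11k = 4175.728 → ⌈·⌉ = 4176
j=13: r + 12k = 4545.528 → ⌈·⌉ = 4546
j=14: r + 13k = 4915.328 → ⌈·⌉ = 4916
j=15: r + 14k = 5285.128 → ⌈·⌉ = 5286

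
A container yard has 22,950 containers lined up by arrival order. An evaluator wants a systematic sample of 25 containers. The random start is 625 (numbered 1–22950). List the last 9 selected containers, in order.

15313, 16231, 17149, 18067, 18985, 19903, 20821, 21739, 22657

k = N/n = 22950/25 = 918
17th selection = 625 + 16×918 = 15313
18th: 15313 + 918 = 16231
19th: 16231 + 918 = 17149
20th: 17149 + 918 = 18067
21st: 18067 + 918 = 18985
22nd: 18985 + 918 = 19903
23rd: 19903 + 918 = 20821
24th: 20821 + 918 = 21739
25th: 21739 + 918 = 22657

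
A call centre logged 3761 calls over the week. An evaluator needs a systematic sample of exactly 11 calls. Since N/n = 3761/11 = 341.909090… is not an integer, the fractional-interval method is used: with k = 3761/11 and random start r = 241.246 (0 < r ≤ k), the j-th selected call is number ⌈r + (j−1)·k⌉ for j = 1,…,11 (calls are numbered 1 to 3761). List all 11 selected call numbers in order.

j=1: r + 0k = 241.246 → ⌈·⌉ = 242
j=2: r + 1k = 583.155090… → ⌈·⌉ = 584
j=3: r + 2k = 925.064181… → ⌈·⌉ = 926
j=4: r + 3k = 1266.973272… → ⌈·⌉ = 1267
j=5: r + 4k = 1608.882363… → ⌈·⌉ = 1609
j=6: r + 5k = 1950.791454… → ⌈·⌉ = 1951
j=7: r + 6k = 2292.700545… → ⌈·⌉ = 2293
j=8: r + 7k = 2634.609636… → ⌈·⌉ = 2635
j=9: r + 8k = 2976.518727… → ⌈·⌉ = 2977
j=10: r + 9k = 3318.427818… → ⌈·⌉ = 3319
j=11: r + 10k = 3660.336909… → ⌈·⌉ = 3661

242, 584, 926, 1267, 1609, 1951, 2293, 2635, 2977, 3319, 3661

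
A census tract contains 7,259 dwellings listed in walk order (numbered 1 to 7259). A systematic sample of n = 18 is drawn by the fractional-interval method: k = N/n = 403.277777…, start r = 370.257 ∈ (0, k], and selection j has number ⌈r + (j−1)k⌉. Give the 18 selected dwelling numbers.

j=1: r + 0k = 370.257 → ⌈·⌉ = 371
j=2: r + 1k = 773.534777… → ⌈·⌉ = 774
j=3: r + 2k = 1176.812555… → ⌈·⌉ = 1177
j=4: r + 3k = 1580.090333… → ⌈·⌉ = 1581
j=5: r + 4k = 1983.368111… → ⌈·⌉ = 1984
j=6: r + 5k = 2386.645888… → ⌈·⌉ = 2387
j=7: r + 6k = 2789.923666… → ⌈·⌉ = 2790
j=8: r + 7k = 3193.201444… → ⌈·⌉ = 3194
j=9: r + 8k = 3596.479222… → ⌈·⌉ = 3597
j=10: r + 9k = 3999.757 → ⌈·⌉ = 4000
j=11: r + 10k = 4403.034777… → ⌈·⌉ = 4404
j=12: r + 11k = 4806.312555… → ⌈·⌉ = 4807
j=13: r + 12k = 5209.590333… → ⌈·⌉ = 5210
j=14: r + 13k = 5612.868111… → ⌈·⌉ = 5613
j=15: r + 14k = 6016.145888… → ⌈·⌉ = 6017
j=16: r + 15k = 6419.423666… → ⌈·⌉ = 6420
j=17: r + 16k = 6822.701444… → ⌈·⌉ = 6823
j=18: r + 17k = 7225.979222… → ⌈·⌉ = 7226

371, 774, 1177, 1581, 1984, 2387, 2790, 3194, 3597, 4000, 4404, 4807, 5210, 5613, 6017, 6420, 6823, 7226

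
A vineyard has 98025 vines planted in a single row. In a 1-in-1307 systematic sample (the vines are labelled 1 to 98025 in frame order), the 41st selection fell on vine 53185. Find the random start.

905

k = 1307
r = 53185 − (41−1)×1307 = 53185 − 52280 = 905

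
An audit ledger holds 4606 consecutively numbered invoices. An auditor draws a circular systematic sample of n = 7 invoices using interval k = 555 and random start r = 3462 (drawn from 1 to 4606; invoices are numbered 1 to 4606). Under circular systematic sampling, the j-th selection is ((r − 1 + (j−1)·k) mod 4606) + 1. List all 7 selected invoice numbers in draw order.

3462, 4017, 4572, 521, 1076, 1631, 2186

Selection 1: 3462
Selection 2: 3462 + 555 = 4017
Selection 3: 4017 + 555 = 4572
Selection 4: 4572 + 555 = 5127 → 5127 − 4606 = 521
Selection 5: 521 + 555 = 1076
Selection 6: 1076 + 555 = 1631
Selection 7: 1631 + 555 = 2186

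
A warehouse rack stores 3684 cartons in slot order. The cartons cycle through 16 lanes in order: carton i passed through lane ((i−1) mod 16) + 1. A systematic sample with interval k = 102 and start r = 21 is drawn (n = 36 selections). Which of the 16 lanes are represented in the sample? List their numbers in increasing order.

Consecutive selections differ by k = 102, so their lane numbers differ by 102 mod 16 = 6.
gcd(102, 16) = 2, so the sample visits 16/2 = 8 distinct residues mod 16.
Start 21 is lane 5; the lanes hit are 1, 3, 5, 7, 9, 11, 13, 15.

1, 3, 5, 7, 9, 11, 13, 15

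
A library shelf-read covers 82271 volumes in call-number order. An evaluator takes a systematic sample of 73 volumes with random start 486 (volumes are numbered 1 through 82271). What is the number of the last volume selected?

81630

k = 82271/73 = 1127
73rd selection = r + (73−1)·k = 486 + 72×1127 = 486 + 81144 = 81630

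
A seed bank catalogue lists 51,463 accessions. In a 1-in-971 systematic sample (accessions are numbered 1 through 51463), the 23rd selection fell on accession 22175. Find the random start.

k = 971
r = 22175 − (23−1)×971 = 22175 − 21362 = 813

813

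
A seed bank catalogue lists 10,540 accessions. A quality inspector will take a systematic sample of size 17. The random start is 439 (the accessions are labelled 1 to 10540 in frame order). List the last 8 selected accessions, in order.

6019, 6639, 7259, 7879, 8499, 9119, 9739, 10359

k = N/n = 10540/17 = 620
10th selection = 439 + 9×620 = 6019
11th: 6019 + 620 = 6639
12th: 6639 + 620 = 7259
13th: 7259 + 620 = 7879
14th: 7879 + 620 = 8499
15th: 8499 + 620 = 9119
16th: 9119 + 620 = 9739
17th: 9739 + 620 = 10359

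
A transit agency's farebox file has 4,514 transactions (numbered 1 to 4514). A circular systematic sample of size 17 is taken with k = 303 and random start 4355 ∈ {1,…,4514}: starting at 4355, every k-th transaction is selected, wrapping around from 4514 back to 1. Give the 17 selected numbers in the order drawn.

4355, 144, 447, 750, 1053, 1356, 1659, 1962, 2265, 2568, 2871, 3174, 3477, 3780, 4083, 4386, 175

Selection 1: 4355
Selection 2: 4355 + 303 = 4658 → 4658 − 4514 = 144
Selection 3: 144 + 303 = 447
Selection 4: 447 + 303 = 750
Selection 5: 750 + 303 = 1053
Selection 6: 1053 + 303 = 1356
Selection 7: 1356 + 303 = 1659
Selection 8: 1659 + 303 = 1962
Selection 9: 1962 + 303 = 2265
Selection 10: 2265 + 303 = 2568
Selection 11: 2568 + 303 = 2871
Selection 12: 2871 + 303 = 3174
Selection 13: 3174 + 303 = 3477
Selection 14: 3477 + 303 = 3780
Selection 15: 3780 + 303 = 4083
Selection 16: 4083 + 303 = 4386
Selection 17: 4386 + 303 = 4689 → 4689 − 4514 = 175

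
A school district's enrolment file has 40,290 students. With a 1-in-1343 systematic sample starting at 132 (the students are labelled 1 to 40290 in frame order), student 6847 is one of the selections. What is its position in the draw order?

6

k = 1343
position = (6847 − 132)/1343 + 1 = 6715/1343 + 1 = 5 + 1 = 6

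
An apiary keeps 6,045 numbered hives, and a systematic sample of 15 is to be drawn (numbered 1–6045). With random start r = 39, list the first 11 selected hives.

k = N/n = 6045/15 = 403
hive 1: 39
hive 2: 39 + 403 = 442
hive 3: 442 + 403 = 845
hive 4: 845 + 403 = 1248
hive 5: 1248 + 403 = 1651
hive 6: 1651 + 403 = 2054
hive 7: 2054 + 403 = 2457
hive 8: 2457 + 403 = 2860
hive 9: 2860 + 403 = 3263
hive 10: 3263 + 403 = 3666
hive 11: 3666 + 403 = 4069

39, 442, 845, 1248, 1651, 2054, 2457, 2860, 3263, 3666, 4069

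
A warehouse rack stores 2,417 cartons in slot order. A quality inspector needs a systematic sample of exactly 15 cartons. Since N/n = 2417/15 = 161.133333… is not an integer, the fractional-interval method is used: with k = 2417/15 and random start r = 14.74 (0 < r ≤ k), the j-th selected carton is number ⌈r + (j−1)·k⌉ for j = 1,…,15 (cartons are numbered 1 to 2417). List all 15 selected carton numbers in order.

15, 176, 338, 499, 660, 821, 982, 1143, 1304, 1465, 1627, 1788, 1949, 2110, 2271

j=1: r + 0k = 14.74 → ⌈·⌉ = 15
j=2: r + 1k = 175.873333… → ⌈·⌉ = 176
j=3: r + 2k = 337.006666… → ⌈·⌉ = 338
j=4: r + 3k = 498.14 → ⌈·⌉ = 499
j=5: r + 4k = 659.273333… → ⌈·⌉ = 660
j=6: r + 5k = 820.406666… → ⌈·⌉ = 821
j=7: r + 6k = 981.54 → ⌈·⌉ = 982
j=8: r + 7k = 1142.673333… → ⌈·⌉ = 1143
j=9: r + 8k = 1303.806666… → ⌈·⌉ = 1304
j=10: r + 9k = 1464.94 → ⌈·⌉ = 1465
j=11: r + 10k = 1626.073333… → ⌈·⌉ = 1627
j=12: r + 11k = 1787.206666… → ⌈·⌉ = 1788
j=13: r + 12k = 1948.34 → ⌈·⌉ = 1949
j=14: r + 13k = 2109.473333… → ⌈·⌉ = 2110
j=15: r + 14k = 2270.606666… → ⌈·⌉ = 2271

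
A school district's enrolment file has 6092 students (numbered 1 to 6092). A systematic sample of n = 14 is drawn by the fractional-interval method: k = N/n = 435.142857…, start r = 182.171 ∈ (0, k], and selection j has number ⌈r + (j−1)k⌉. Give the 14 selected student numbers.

j=1: r + 0k = 182.171 → ⌈·⌉ = 183
j=2: r + 1k = 617.313857… → ⌈·⌉ = 618
j=3: r + 2k = 1052.456714… → ⌈·⌉ = 1053
j=4: r + 3k = 1487.599571… → ⌈·⌉ = 1488
j=5: r + 4k = 1922.742428… → ⌈·⌉ = 1923
j=6: r + 5k = 2357.885285… → ⌈·⌉ = 2358
j=7: r + 6k = 2793.028142… → ⌈·⌉ = 2794
j=8: r + 7k = 3228.171 → ⌈·⌉ = 3229
j=9: r + 8k = 3663.313857… → ⌈·⌉ = 3664
j=10: r + 9k = 4098.456714… → ⌈·⌉ = 4099
j=11: r + 10k = 4533.599571… → ⌈·⌉ = 4534
j=12: r + 11k = 4968.742428… → ⌈·⌉ = 4969
j=13: r + 12k = 5403.885285… → ⌈·⌉ = 5404
j=14: r + 13k = 5839.028142… → ⌈·⌉ = 5840

183, 618, 1053, 1488, 1923, 2358, 2794, 3229, 3664, 4099, 4534, 4969, 5404, 5840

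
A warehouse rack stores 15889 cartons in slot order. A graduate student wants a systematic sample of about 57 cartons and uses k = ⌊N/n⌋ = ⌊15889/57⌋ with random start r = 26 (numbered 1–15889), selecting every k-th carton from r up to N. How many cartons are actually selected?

k = ⌊15889/57⌋ = 278
Achieved size = ⌊(15889 − 26)/278⌋ + 1 = ⌊15863/278⌋ + 1 = 57 + 1 = 58
(last selection: 26 + 57×278 = 15872 ≤ 15889; next would be 16150 > 15889)

58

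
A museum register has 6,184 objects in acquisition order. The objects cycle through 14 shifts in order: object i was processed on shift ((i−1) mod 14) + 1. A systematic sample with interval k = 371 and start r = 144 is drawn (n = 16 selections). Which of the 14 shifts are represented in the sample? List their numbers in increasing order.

4, 11

Consecutive selections differ by k = 371, so their shift numbers differ by 371 mod 14 = 7.
gcd(371, 14) = 7, so the sample visits 14/7 = 2 distinct residues mod 14.
Start 144 is shift 4; the shifts hit are 4, 11.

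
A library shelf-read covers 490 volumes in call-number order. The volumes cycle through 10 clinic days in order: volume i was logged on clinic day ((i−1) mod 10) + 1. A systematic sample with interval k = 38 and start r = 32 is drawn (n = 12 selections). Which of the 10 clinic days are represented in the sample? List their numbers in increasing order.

Consecutive selections differ by k = 38, so their clinic day numbers differ by 38 mod 10 = 8.
gcd(38, 10) = 2, so the sample visits 10/2 = 5 distinct residues mod 10.
Start 32 is clinic day 2; the clinic days hit are 2, 4, 6, 8, 10.

2, 4, 6, 8, 10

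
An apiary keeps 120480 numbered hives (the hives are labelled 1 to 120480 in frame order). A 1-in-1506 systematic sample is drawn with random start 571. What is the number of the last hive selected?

119545

k = 1506
80th selection = r + (80−1)·k = 571 + 79×1506 = 571 + 118974 = 119545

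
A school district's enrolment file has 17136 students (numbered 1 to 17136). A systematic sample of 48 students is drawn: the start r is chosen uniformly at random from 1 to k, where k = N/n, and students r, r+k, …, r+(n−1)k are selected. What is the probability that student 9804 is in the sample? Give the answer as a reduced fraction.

1/357

k = 17136/48 = 357.
Student 9804 is selected iff r ≡ 9804 (mod 357); exactly one such r in {1,…,357}.
Inclusion probability = 1/357.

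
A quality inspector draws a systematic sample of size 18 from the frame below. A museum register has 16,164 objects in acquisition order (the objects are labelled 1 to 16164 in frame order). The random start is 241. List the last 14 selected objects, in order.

k = N/n = 16164/18 = 898
5th selection = 241 + 4×898 = 3833
6th: 3833 + 898 = 4731
7th: 4731 + 898 = 5629
8th: 5629 + 898 = 6527
9th: 6527 + 898 = 7425
10th: 7425 + 898 = 8323
11th: 8323 + 898 = 9221
12th: 9221 + 898 = 10119
13th: 10119 + 898 = 11017
14th: 11017 + 898 = 11915
15th: 11915 + 898 = 12813
16th: 12813 + 898 = 13711
17th: 13711 + 898 = 14609
18th: 14609 + 898 = 15507

3833, 4731, 5629, 6527, 7425, 8323, 9221, 10119, 11017, 11915, 12813, 13711, 14609, 15507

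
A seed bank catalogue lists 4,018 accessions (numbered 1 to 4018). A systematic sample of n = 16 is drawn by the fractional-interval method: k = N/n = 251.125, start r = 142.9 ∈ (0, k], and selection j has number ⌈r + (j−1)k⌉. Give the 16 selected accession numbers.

143, 395, 646, 897, 1148, 1399, 1650, 1901, 2152, 2404, 2655, 2906, 3157, 3408, 3659, 3910

j=1: r + 0k = 142.9 → ⌈·⌉ = 143
j=2: r + 1k = 394.025 → ⌈·⌉ = 395
j=3: r + 2k = 645.15 → ⌈·⌉ = 646
j=4: r + 3k = 896.275 → ⌈·⌉ = 897
j=5: r + 4k = 1147.4 → ⌈·⌉ = 1148
j=6: r + 5k = 1398.525 → ⌈·⌉ = 1399
j=7: r + 6k = 1649.65 → ⌈·⌉ = 1650
j=8: r + 7k = 1900.775 → ⌈·⌉ = 1901
j=9: r + 8k = 2151.9 → ⌈·⌉ = 2152
j=10: r + 9k = 2403.025 → ⌈·⌉ = 2404
j=11: r + 10k = 2654.15 → ⌈·⌉ = 2655
j=12: r + 11k = 2905.275 → ⌈·⌉ = 2906
j=13: r + 12k = 3156.4 → ⌈·⌉ = 3157
j=14: r + 13k = 3407.525 → ⌈·⌉ = 3408
j=15: r + 14k = 3658.65 → ⌈·⌉ = 3659
j=16: r + 15k = 3909.775 → ⌈·⌉ = 3910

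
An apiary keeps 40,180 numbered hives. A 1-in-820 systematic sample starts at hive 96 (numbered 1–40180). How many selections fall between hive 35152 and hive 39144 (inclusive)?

k = 820
First selection ≥ 35152: 96 + ⌈(35152−96)/820⌉·820 = 96 + 43×820 = 35356
Last selection ≤ 39144: 96 + ⌊(39144−96)/820⌋·820 = 96 + 47×820 = 38636
Count = 47 − 43 + 1 = 5

5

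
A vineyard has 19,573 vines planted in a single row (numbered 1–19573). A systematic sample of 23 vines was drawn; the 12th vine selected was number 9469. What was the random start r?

108

k = 19573/23 = 851
r = 9469 − (12−1)×851 = 9469 − 9361 = 108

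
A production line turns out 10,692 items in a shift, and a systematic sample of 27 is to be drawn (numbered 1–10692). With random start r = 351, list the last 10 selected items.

7083, 7479, 7875, 8271, 8667, 9063, 9459, 9855, 10251, 10647

k = N/n = 10692/27 = 396
18th selection = 351 + 17×396 = 7083
19th: 7083 + 396 = 7479
20th: 7479 + 396 = 7875
21st: 7875 + 396 = 8271
22nd: 8271 + 396 = 8667
23rd: 8667 + 396 = 9063
24th: 9063 + 396 = 9459
25th: 9459 + 396 = 9855
26th: 9855 + 396 = 10251
27th: 10251 + 396 = 10647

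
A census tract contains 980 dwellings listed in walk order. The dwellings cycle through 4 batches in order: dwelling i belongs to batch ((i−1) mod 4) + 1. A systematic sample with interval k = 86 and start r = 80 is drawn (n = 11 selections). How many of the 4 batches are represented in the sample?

2

Consecutive selections differ by k = 86, so their batch numbers differ by 86 mod 4 = 2.
gcd(86, 4) = 2, so the sample visits 4/2 = 2 distinct residues mod 4.
Start 80 is batch 4; the batches hit are 2, 4.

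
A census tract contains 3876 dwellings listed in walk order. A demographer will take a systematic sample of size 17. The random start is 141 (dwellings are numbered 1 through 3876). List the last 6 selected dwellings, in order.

2649, 2877, 3105, 3333, 3561, 3789

k = N/n = 3876/17 = 228
12th selection = 141 + 11×228 = 2649
13th: 2649 + 228 = 2877
14th: 2877 + 228 = 3105
15th: 3105 + 228 = 3333
16th: 3333 + 228 = 3561
17th: 3561 + 228 = 3789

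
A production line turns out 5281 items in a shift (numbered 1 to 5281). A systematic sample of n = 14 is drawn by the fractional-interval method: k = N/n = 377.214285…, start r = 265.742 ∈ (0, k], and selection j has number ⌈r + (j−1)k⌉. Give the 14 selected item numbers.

266, 643, 1021, 1398, 1775, 2152, 2530, 2907, 3284, 3661, 4038, 4416, 4793, 5170

j=1: r + 0k = 265.742 → ⌈·⌉ = 266
j=2: r + 1k = 642.956285… → ⌈·⌉ = 643
j=3: r + 2k = 1020.170571… → ⌈·⌉ = 1021
j=4: r + 3k = 1397.384857… → ⌈·⌉ = 1398
j=5: r + 4k = 1774.599142… → ⌈·⌉ = 1775
j=6: r + 5k = 2151.813428… → ⌈·⌉ = 2152
j=7: r + 6k = 2529.027714… → ⌈·⌉ = 2530
j=8: r + 7k = 2906.242 → ⌈·⌉ = 2907
j=9: r + 8k = 3283.456285… → ⌈·⌉ = 3284
j=10: r + 9k = 3660.670571… → ⌈·⌉ = 3661
j=11: r + 10k = 4037.884857… → ⌈·⌉ = 4038
j=12: r + 11k = 4415.099142… → ⌈·⌉ = 4416
j=13: r + 12k = 4792.313428… → ⌈·⌉ = 4793
j=14: r + 13k = 5169.527714… → ⌈·⌉ = 5170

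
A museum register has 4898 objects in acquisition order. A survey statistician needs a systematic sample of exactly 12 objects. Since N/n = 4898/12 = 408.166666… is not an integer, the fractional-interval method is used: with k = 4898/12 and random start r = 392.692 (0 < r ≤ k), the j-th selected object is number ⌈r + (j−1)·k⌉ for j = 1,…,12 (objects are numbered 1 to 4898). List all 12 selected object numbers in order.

j=1: r + 0k = 392.692 → ⌈·⌉ = 393
j=2: r + 1k = 800.858666… → ⌈·⌉ = 801
j=3: r + 2k = 1209.025333… → ⌈·⌉ = 1210
j=4: r + 3k = 1617.192 → ⌈·⌉ = 1618
j=5: r + 4k = 2025.358666… → ⌈·⌉ = 2026
j=6: r + 5k = 2433.525333… → ⌈·⌉ = 2434
j=7: r + 6k = 2841.692 → ⌈·⌉ = 2842
j=8: r + 7k = 3249.858666… → ⌈·⌉ = 3250
j=9: r + 8k = 3658.025333… → ⌈·⌉ = 3659
j=10: r + 9k = 4066.192 → ⌈·⌉ = 4067
j=11: r + 10k = 4474.358666… → ⌈·⌉ = 4475
j=12: r + 11k = 4882.525333… → ⌈·⌉ = 4883

393, 801, 1210, 1618, 2026, 2434, 2842, 3250, 3659, 4067, 4475, 4883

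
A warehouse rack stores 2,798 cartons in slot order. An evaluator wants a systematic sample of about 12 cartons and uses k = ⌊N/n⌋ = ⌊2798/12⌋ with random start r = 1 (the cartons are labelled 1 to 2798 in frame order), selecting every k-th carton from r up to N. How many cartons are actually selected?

13

k = ⌊2798/12⌋ = 233
Achieved size = ⌊(2798 − 1)/233⌋ + 1 = ⌊2797/233⌋ + 1 = 12 + 1 = 13
(last selection: 1 + 12×233 = 2797 ≤ 2798; next would be 3030 > 2798)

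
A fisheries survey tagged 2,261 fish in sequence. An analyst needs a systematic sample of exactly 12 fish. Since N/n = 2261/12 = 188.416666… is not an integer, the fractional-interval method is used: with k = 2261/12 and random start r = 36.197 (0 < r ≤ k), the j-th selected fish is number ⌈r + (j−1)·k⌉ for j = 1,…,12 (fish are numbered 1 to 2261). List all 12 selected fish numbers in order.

j=1: r + 0k = 36.197 → ⌈·⌉ = 37
j=2: r + 1k = 224.613666… → ⌈·⌉ = 225
j=3: r + 2k = 413.030333… → ⌈·⌉ = 414
j=4: r + 3k = 601.447 → ⌈·⌉ = 602
j=5: r + 4k = 789.863666… → ⌈·⌉ = 790
j=6: r + 5k = 978.280333… → ⌈·⌉ = 979
j=7: r + 6k = 1166.697 → ⌈·⌉ = 1167
j=8: r + 7k = 1355.113666… → ⌈·⌉ = 1356
j=9: r + 8k = 1543.530333… → ⌈·⌉ = 1544
j=10: r + 9k = 1731.947 → ⌈·⌉ = 1732
j=11: r + 10k = 1920.363666… → ⌈·⌉ = 1921
j=12: r + 11k = 2108.780333… → ⌈·⌉ = 2109

37, 225, 414, 602, 790, 979, 1167, 1356, 1544, 1732, 1921, 2109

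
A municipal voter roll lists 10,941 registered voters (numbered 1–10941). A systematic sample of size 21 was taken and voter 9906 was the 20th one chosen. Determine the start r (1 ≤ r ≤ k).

7

k = 10941/21 = 521
r = 9906 − (20−1)×521 = 9906 − 9899 = 7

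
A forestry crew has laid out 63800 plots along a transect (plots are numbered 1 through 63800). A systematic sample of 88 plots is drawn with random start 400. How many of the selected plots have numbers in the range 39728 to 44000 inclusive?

k = 63800/88 = 725
First selection ≥ 39728: 400 + ⌈(39728−400)/725⌉·725 = 400 + 55×725 = 40275
Last selection ≤ 44000: 400 + ⌊(44000−400)/725⌋·725 = 400 + 60×725 = 43900
Count = 60 − 55 + 1 = 6

6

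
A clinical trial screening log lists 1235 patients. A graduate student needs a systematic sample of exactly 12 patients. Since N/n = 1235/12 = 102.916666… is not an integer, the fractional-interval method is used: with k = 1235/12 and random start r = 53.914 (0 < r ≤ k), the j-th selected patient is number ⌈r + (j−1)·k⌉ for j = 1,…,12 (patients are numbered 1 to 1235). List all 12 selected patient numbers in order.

54, 157, 260, 363, 466, 569, 672, 775, 878, 981, 1084, 1186

j=1: r + 0k = 53.914 → ⌈·⌉ = 54
j=2: r + 1k = 156.830666… → ⌈·⌉ = 157
j=3: r + 2k = 259.747333… → ⌈·⌉ = 260
j=4: r + 3k = 362.664 → ⌈·⌉ = 363
j=5: r + 4k = 465.580666… → ⌈·⌉ = 466
j=6: r + 5k = 568.497333… → ⌈·⌉ = 569
j=7: r + 6k = 671.414 → ⌈·⌉ = 672
j=8: r + 7k = 774.330666… → ⌈·⌉ = 775
j=9: r + 8k = 877.247333… → ⌈·⌉ = 878
j=10: r + 9k = 980.164 → ⌈·⌉ = 981
j=11: r + 10k = 1083.080666… → ⌈·⌉ = 1084
j=12: r + 11k = 1185.997333… → ⌈·⌉ = 1186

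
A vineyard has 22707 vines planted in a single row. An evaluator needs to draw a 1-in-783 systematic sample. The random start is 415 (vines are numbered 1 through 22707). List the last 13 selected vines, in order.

12943, 13726, 14509, 15292, 16075, 16858, 17641, 18424, 19207, 19990, 20773, 21556, 22339

17th selection = 415 + 16×783 = 12943
18th: 12943 + 783 = 13726
19th: 13726 + 783 = 14509
20th: 14509 + 783 = 15292
21st: 15292 + 783 = 16075
22nd: 16075 + 783 = 16858
23rd: 16858 + 783 = 17641
24th: 17641 + 783 = 18424
25th: 18424 + 783 = 19207
26th: 19207 + 783 = 19990
27th: 19990 + 783 = 20773
28th: 20773 + 783 = 21556
29th: 21556 + 783 = 22339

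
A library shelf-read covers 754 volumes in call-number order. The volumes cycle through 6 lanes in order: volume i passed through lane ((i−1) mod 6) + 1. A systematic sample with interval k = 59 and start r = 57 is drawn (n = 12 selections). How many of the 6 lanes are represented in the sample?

Consecutive selections differ by k = 59, so their lane numbers differ by 59 mod 6 = 5.
gcd(59, 6) = 1, so the sample visits 6/1 = 6 distinct residues mod 6.
Start 57 is lane 3; the lanes hit are 1, 2, 3, 4, 5, 6.

6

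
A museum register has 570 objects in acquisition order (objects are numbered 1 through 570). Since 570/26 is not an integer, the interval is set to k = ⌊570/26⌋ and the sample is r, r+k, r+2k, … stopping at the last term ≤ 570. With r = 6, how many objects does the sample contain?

k = ⌊570/26⌋ = 21
Achieved size = ⌊(570 − 6)/21⌋ + 1 = ⌊564/21⌋ + 1 = 26 + 1 = 27
(last selection: 6 + 26×21 = 552 ≤ 570; next would be 573 > 570)

27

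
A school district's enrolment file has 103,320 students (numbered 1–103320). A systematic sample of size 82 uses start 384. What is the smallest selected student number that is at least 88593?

89844

k = 103320/82 = 1260
Steps past start: ⌈(88593 − 384)/1260⌉ = ⌈88209/1260⌉ = 71
Selected student: 384 + 71×1260 = 89844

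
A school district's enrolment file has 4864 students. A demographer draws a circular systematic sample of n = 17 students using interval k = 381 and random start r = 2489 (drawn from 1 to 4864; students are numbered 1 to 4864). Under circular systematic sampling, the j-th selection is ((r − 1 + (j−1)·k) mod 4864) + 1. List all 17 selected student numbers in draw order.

Selection 1: 2489
Selection 2: 2489 + 381 = 2870
Selection 3: 2870 + 381 = 3251
Selection 4: 3251 + 381 = 3632
Selection 5: 3632 + 381 = 4013
Selection 6: 4013 + 381 = 4394
Selection 7: 4394 + 381 = 4775
Selection 8: 4775 + 381 = 5156 → 5156 − 4864 = 292
Selection 9: 292 + 381 = 673
Selection 10: 673 + 381 = 1054
Selection 11: 1054 + 381 = 1435
Selection 12: 1435 + 381 = 1816
Selection 13: 1816 + 381 = 2197
Selection 14: 2197 + 381 = 2578
Selection 15: 2578 + 381 = 2959
Selection 16: 2959 + 381 = 3340
Selection 17: 3340 + 381 = 3721

2489, 2870, 3251, 3632, 4013, 4394, 4775, 292, 673, 1054, 1435, 1816, 2197, 2578, 2959, 3340, 3721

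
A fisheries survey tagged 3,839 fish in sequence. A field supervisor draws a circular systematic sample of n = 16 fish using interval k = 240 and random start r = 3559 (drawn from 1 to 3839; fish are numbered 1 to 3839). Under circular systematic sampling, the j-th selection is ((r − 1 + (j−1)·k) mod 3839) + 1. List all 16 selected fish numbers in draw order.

Selection 1: 3559
Selection 2: 3559 + 240 = 3799
Selection 3: 3799 + 240 = 4039 → 4039 − 3839 = 200
Selection 4: 200 + 240 = 440
Selection 5: 440 + 240 = 680
Selection 6: 680 + 240 = 920
Selection 7: 920 + 240 = 1160
Selection 8: 1160 + 240 = 1400
Selection 9: 1400 + 240 = 1640
Selection 10: 1640 + 240 = 1880
Selection 11: 1880 + 240 = 2120
Selection 12: 2120 + 240 = 2360
Selection 13: 2360 + 240 = 2600
Selection 14: 2600 + 240 = 2840
Selection 15: 2840 + 240 = 3080
Selection 16: 3080 + 240 = 3320

3559, 3799, 200, 440, 680, 920, 1160, 1400, 1640, 1880, 2120, 2360, 2600, 2840, 3080, 3320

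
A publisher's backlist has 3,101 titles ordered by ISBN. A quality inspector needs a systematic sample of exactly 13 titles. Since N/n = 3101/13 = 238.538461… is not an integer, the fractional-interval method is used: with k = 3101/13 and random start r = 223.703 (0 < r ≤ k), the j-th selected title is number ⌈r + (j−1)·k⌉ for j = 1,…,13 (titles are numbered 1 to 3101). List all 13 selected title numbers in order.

224, 463, 701, 940, 1178, 1417, 1655, 1894, 2133, 2371, 2610, 2848, 3087

j=1: r + 0k = 223.703 → ⌈·⌉ = 224
j=2: r + 1k = 462.241461… → ⌈·⌉ = 463
j=3: r + 2k = 700.779923… → ⌈·⌉ = 701
j=4: r + 3k = 939.318384… → ⌈·⌉ = 940
j=5: r + 4k = 1177.856846… → ⌈·⌉ = 1178
j=6: r + 5k = 1416.395307… → ⌈·⌉ = 1417
j=7: r + 6k = 1654.933769… → ⌈·⌉ = 1655
j=8: r + 7k = 1893.472230… → ⌈·⌉ = 1894
j=9: r + 8k = 2132.010692… → ⌈·⌉ = 2133
j=10: r + 9k = 2370.549153… → ⌈·⌉ = 2371
j=11: r + 10k = 2609.087615… → ⌈·⌉ = 2610
j=12: r + 11k = 2847.626076… → ⌈·⌉ = 2848
j=13: r + 12k = 3086.164538… → ⌈·⌉ = 3087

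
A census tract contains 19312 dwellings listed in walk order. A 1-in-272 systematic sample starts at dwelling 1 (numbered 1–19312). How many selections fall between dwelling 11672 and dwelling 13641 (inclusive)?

8

k = 272
First selection ≥ 11672: 1 + ⌈(11672−1)/272⌉·272 = 1 + 43×272 = 11697
Last selection ≤ 13641: 1 + ⌊(13641−1)/272⌋·272 = 1 + 50×272 = 13601
Count = 50 − 43 + 1 = 8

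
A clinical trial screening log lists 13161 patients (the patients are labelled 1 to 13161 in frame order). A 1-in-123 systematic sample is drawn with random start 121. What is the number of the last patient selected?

13159

k = 123
107th selection = r + (107−1)·k = 121 + 106×123 = 121 + 13038 = 13159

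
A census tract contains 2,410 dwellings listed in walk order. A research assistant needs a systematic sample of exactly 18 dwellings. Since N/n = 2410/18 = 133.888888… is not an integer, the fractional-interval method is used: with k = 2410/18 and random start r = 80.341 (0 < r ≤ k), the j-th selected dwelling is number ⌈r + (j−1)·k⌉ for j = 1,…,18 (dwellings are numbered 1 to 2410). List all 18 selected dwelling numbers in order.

81, 215, 349, 483, 616, 750, 884, 1018, 1152, 1286, 1420, 1554, 1688, 1821, 1955, 2089, 2223, 2357

j=1: r + 0k = 80.341 → ⌈·⌉ = 81
j=2: r + 1k = 214.229888… → ⌈·⌉ = 215
j=3: r + 2k = 348.118777… → ⌈·⌉ = 349
j=4: r + 3k = 482.007666… → ⌈·⌉ = 483
j=5: r + 4k = 615.896555… → ⌈·⌉ = 616
j=6: r + 5k = 749.785444… → ⌈·⌉ = 750
j=7: r + 6k = 883.674333… → ⌈·⌉ = 884
j=8: r + 7k = 1017.563222… → ⌈·⌉ = 1018
j=9: r + 8k = 1151.452111… → ⌈·⌉ = 1152
j=10: r + 9k = 1285.341 → ⌈·⌉ = 1286
j=11: r + 10k = 1419.229888… → ⌈·⌉ = 1420
j=12: r + 11k = 1553.118777… → ⌈·⌉ = 1554
j=13: r + 12k = 1687.007666… → ⌈·⌉ = 1688
j=14: r + 13k = 1820.896555… → ⌈·⌉ = 1821
j=15: r + 14k = 1954.785444… → ⌈·⌉ = 1955
j=16: r + 15k = 2088.674333… → ⌈·⌉ = 2089
j=17: r + 16k = 2222.563222… → ⌈·⌉ = 2223
j=18: r + 17k = 2356.452111… → ⌈·⌉ = 2357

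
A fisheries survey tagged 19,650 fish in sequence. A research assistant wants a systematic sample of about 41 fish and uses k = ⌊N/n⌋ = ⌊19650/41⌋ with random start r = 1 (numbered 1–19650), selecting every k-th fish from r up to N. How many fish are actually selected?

k = ⌊19650/41⌋ = 479
Achieved size = ⌊(19650 − 1)/479⌋ + 1 = ⌊19649/479⌋ + 1 = 41 + 1 = 42
(last selection: 1 + 41×479 = 19640 ≤ 19650; next would be 20119 > 19650)

42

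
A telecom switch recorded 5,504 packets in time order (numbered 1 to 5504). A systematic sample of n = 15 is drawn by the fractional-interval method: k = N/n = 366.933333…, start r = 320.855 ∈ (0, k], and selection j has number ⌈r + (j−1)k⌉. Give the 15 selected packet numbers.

321, 688, 1055, 1422, 1789, 2156, 2523, 2890, 3257, 3624, 3991, 4358, 4725, 5091, 5458

j=1: r + 0k = 320.855 → ⌈·⌉ = 321
j=2: r + 1k = 687.788333… → ⌈·⌉ = 688
j=3: r + 2k = 1054.721666… → ⌈·⌉ = 1055
j=4: r + 3k = 1421.655 → ⌈·⌉ = 1422
j=5: r + 4k = 1788.588333… → ⌈·⌉ = 1789
j=6: r + 5k = 2155.521666… → ⌈·⌉ = 2156
j=7: r + 6k = 2522.455 → ⌈·⌉ = 2523
j=8: r + 7k = 2889.388333… → ⌈·⌉ = 2890
j=9: r + 8k = 3256.321666… → ⌈·⌉ = 3257
j=10: r + 9k = 3623.255 → ⌈·⌉ = 3624
j=11: r + 10k = 3990.188333… → ⌈·⌉ = 3991
j=12: r + 11k = 4357.121666… → ⌈·⌉ = 4358
j=13: r + 12k = 4724.055 → ⌈·⌉ = 4725
j=14: r + 13k = 5090.988333… → ⌈·⌉ = 5091
j=15: r + 14k = 5457.921666… → ⌈·⌉ = 5458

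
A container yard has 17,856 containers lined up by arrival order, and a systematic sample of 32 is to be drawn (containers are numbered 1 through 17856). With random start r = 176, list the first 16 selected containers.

k = N/n = 17856/32 = 558
container 1: 176
container 2: 176 + 558 = 734
container 3: 734 + 558 = 1292
container 4: 1292 + 558 = 1850
container 5: 1850 + 558 = 2408
container 6: 2408 + 558 = 2966
container 7: 2966 + 558 = 3524
container 8: 3524 + 558 = 4082
container 9: 4082 + 558 = 4640
container 10: 4640 + 558 = 5198
container 11: 5198 + 558 = 5756
container 12: 5756 + 558 = 6314
container 13: 6314 + 558 = 6872
container 14: 6872 + 558 = 7430
container 15: 7430 + 558 = 7988
container 16: 7988 + 558 = 8546

176, 734, 1292, 1850, 2408, 2966, 3524, 4082, 4640, 5198, 5756, 6314, 6872, 7430, 7988, 8546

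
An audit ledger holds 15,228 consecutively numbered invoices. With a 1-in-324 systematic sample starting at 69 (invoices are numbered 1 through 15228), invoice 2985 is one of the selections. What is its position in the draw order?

k = 324
position = (2985 − 69)/324 + 1 = 2916/324 + 1 = 9 + 1 = 10

10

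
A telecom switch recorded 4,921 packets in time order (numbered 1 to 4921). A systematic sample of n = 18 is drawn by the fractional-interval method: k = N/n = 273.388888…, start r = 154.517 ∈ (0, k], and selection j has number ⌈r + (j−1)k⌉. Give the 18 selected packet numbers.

155, 428, 702, 975, 1249, 1522, 1795, 2069, 2342, 2616, 2889, 3162, 3436, 3709, 3982, 4256, 4529, 4803

j=1: r + 0k = 154.517 → ⌈·⌉ = 155
j=2: r + 1k = 427.905888… → ⌈·⌉ = 428
j=3: r + 2k = 701.294777… → ⌈·⌉ = 702
j=4: r + 3k = 974.683666… → ⌈·⌉ = 975
j=5: r + 4k = 1248.072555… → ⌈·⌉ = 1249
j=6: r + 5k = 1521.461444… → ⌈·⌉ = 1522
j=7: r + 6k = 1794.850333… → ⌈·⌉ = 1795
j=8: r + 7k = 2068.239222… → ⌈·⌉ = 2069
j=9: r + 8k = 2341.628111… → ⌈·⌉ = 2342
j=10: r + 9k = 2615.017 → ⌈·⌉ = 2616
j=11: r + 10k = 2888.405888… → ⌈·⌉ = 2889
j=12: r + 11k = 3161.794777… → ⌈·⌉ = 3162
j=13: r + 12k = 3435.183666… → ⌈·⌉ = 3436
j=14: r + 13k = 3708.572555… → ⌈·⌉ = 3709
j=15: r + 14k = 3981.961444… → ⌈·⌉ = 3982
j=16: r + 15k = 4255.350333… → ⌈·⌉ = 4256
j=17: r + 16k = 4528.739222… → ⌈·⌉ = 4529
j=18: r + 17k = 4802.128111… → ⌈·⌉ = 4803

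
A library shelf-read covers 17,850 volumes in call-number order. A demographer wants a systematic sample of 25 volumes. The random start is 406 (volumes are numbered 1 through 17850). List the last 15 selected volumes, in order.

k = N/n = 17850/25 = 714
11th selection = 406 + 10×714 = 7546
12th: 7546 + 714 = 8260
13th: 8260 + 714 = 8974
14th: 8974 + 714 = 9688
15th: 9688 + 714 = 10402
16th: 10402 + 714 = 11116
17th: 11116 + 714 = 11830
18th: 11830 + 714 = 12544
19th: 12544 + 714 = 13258
20th: 13258 + 714 = 13972
21st: 13972 + 714 = 14686
22nd: 14686 + 714 = 15400
23rd: 15400 + 714 = 16114
24th: 16114 + 714 = 16828
25th: 16828 + 714 = 17542

7546, 8260, 8974, 9688, 10402, 11116, 11830, 12544, 13258, 13972, 14686, 15400, 16114, 16828, 17542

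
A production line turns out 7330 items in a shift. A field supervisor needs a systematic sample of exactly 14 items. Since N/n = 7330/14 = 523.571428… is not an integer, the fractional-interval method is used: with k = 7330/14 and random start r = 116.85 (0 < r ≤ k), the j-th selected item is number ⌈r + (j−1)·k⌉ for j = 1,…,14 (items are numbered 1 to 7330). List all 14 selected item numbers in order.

117, 641, 1164, 1688, 2212, 2735, 3259, 3782, 4306, 4829, 5353, 5877, 6400, 6924

j=1: r + 0k = 116.85 → ⌈·⌉ = 117
j=2: r + 1k = 640.421428… → ⌈·⌉ = 641
j=3: r + 2k = 1163.992857… → ⌈·⌉ = 1164
j=4: r + 3k = 1687.564285… → ⌈·⌉ = 1688
j=5: r + 4k = 2211.135714… → ⌈·⌉ = 2212
j=6: r + 5k = 2734.707142… → ⌈·⌉ = 2735
j=7: r + 6k = 3258.278571… → ⌈·⌉ = 3259
j=8: r + 7k = 3781.85 → ⌈·⌉ = 3782
j=9: r + 8k = 4305.421428… → ⌈·⌉ = 4306
j=10: r + 9k = 4828.992857… → ⌈·⌉ = 4829
j=11: r + 10k = 5352.564285… → ⌈·⌉ = 5353
j=12: r + 11k = 5876.135714… → ⌈·⌉ = 5877
j=13: r + 12k = 6399.707142… → ⌈·⌉ = 6400
j=14: r + 13k = 6923.278571… → ⌈·⌉ = 6924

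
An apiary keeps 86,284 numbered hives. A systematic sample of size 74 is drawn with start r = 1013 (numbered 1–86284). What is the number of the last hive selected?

k = 86284/74 = 1166
74th selection = r + (74−1)·k = 1013 + 73×1166 = 1013 + 85118 = 86131

86131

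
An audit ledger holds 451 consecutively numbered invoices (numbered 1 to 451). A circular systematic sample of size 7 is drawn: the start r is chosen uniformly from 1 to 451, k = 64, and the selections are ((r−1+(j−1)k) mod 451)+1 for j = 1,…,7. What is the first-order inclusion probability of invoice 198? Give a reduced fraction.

For each position j, as r ranges over 1…451 the j-th selection hits every invoice exactly once, so invoice 198 is selected for exactly 7 of the 451 starts.
Inclusion probability = 7/451.

7/451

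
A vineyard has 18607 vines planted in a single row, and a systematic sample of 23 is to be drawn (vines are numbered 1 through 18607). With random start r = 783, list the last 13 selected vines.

k = N/n = 18607/23 = 809
11th selection = 783 + 10×809 = 8873
12th: 8873 + 809 = 9682
13th: 9682 + 809 = 10491
14th: 10491 + 809 = 11300
15th: 11300 + 809 = 12109
16th: 12109 + 809 = 12918
17th: 12918 + 809 = 13727
18th: 13727 + 809 = 14536
19th: 14536 + 809 = 15345
20th: 15345 + 809 = 16154
21st: 16154 + 809 = 16963
22nd: 16963 + 809 = 17772
23rd: 17772 + 809 = 18581

8873, 9682, 10491, 11300, 12109, 12918, 13727, 14536, 15345, 16154, 16963, 17772, 18581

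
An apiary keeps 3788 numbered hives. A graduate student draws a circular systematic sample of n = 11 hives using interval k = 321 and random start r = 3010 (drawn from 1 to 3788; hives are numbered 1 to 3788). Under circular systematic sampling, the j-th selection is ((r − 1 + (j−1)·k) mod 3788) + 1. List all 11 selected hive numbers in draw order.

3010, 3331, 3652, 185, 506, 827, 1148, 1469, 1790, 2111, 2432

Selection 1: 3010
Selection 2: 3010 + 321 = 3331
Selection 3: 3331 + 321 = 3652
Selection 4: 3652 + 321 = 3973 → 3973 − 3788 = 185
Selection 5: 185 + 321 = 506
Selection 6: 506 + 321 = 827
Selection 7: 827 + 321 = 1148
Selection 8: 1148 + 321 = 1469
Selection 9: 1469 + 321 = 1790
Selection 10: 1790 + 321 = 2111
Selection 11: 2111 + 321 = 2432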